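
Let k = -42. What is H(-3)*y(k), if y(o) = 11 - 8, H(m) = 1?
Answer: 3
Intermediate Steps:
y(o) = 3
H(-3)*y(k) = 1*3 = 3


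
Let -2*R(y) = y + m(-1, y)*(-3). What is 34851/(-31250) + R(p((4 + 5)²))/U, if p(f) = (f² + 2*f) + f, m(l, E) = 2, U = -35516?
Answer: -565774683/554937500 ≈ -1.0195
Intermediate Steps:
p(f) = f² + 3*f
R(y) = 3 - y/2 (R(y) = -(y + 2*(-3))/2 = -(y - 6)/2 = -(-6 + y)/2 = 3 - y/2)
34851/(-31250) + R(p((4 + 5)²))/U = 34851/(-31250) + (3 - (4 + 5)²*(3 + (4 + 5)²)/2)/(-35516) = 34851*(-1/31250) + (3 - 9²*(3 + 9²)/2)*(-1/35516) = -34851/31250 + (3 - 81*(3 + 81)/2)*(-1/35516) = -34851/31250 + (3 - 81*84/2)*(-1/35516) = -34851/31250 + (3 - ½*6804)*(-1/35516) = -34851/31250 + (3 - 3402)*(-1/35516) = -34851/31250 - 3399*(-1/35516) = -34851/31250 + 3399/35516 = -565774683/554937500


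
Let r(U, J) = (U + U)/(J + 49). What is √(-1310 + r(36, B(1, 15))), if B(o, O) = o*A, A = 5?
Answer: I*√11778/3 ≈ 36.175*I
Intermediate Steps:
B(o, O) = 5*o (B(o, O) = o*5 = 5*o)
r(U, J) = 2*U/(49 + J) (r(U, J) = (2*U)/(49 + J) = 2*U/(49 + J))
√(-1310 + r(36, B(1, 15))) = √(-1310 + 2*36/(49 + 5*1)) = √(-1310 + 2*36/(49 + 5)) = √(-1310 + 2*36/54) = √(-1310 + 2*36*(1/54)) = √(-1310 + 4/3) = √(-3926/3) = I*√11778/3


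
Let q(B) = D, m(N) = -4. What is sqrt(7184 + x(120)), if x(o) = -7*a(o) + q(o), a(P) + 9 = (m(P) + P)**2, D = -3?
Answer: 2*I*sqrt(21737) ≈ 294.87*I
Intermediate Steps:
a(P) = -9 + (-4 + P)**2
q(B) = -3
x(o) = 60 - 7*(-4 + o)**2 (x(o) = -7*(-9 + (-4 + o)**2) - 3 = (63 - 7*(-4 + o)**2) - 3 = 60 - 7*(-4 + o)**2)
sqrt(7184 + x(120)) = sqrt(7184 + (60 - 7*(-4 + 120)**2)) = sqrt(7184 + (60 - 7*116**2)) = sqrt(7184 + (60 - 7*13456)) = sqrt(7184 + (60 - 94192)) = sqrt(7184 - 94132) = sqrt(-86948) = 2*I*sqrt(21737)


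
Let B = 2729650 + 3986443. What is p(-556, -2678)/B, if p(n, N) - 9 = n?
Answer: -547/6716093 ≈ -8.1446e-5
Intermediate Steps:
p(n, N) = 9 + n
B = 6716093
p(-556, -2678)/B = (9 - 556)/6716093 = -547*1/6716093 = -547/6716093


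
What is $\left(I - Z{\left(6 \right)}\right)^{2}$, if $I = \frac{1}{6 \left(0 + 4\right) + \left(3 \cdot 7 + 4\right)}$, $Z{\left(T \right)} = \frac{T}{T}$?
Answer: $\frac{2304}{2401} \approx 0.9596$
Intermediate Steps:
$Z{\left(T \right)} = 1$
$I = \frac{1}{49}$ ($I = \frac{1}{6 \cdot 4 + \left(21 + 4\right)} = \frac{1}{24 + 25} = \frac{1}{49} \approx 0.020408$)
$\left(I - Z{\left(6 \right)}\right)^{2} = \left(\frac{1}{49} - 1\right)^{2} = \left(- \frac{48}{49}\right)^{2} = \frac{2304}{2401}$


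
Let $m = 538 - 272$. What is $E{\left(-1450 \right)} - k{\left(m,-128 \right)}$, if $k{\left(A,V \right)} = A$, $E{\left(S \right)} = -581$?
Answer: $-847$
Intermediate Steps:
$m = 266$
$E{\left(-1450 \right)} - k{\left(m,-128 \right)} = -581 - 266 = -847$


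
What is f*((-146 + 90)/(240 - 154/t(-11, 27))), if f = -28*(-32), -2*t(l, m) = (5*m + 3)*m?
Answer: -46738944/223637 ≈ -208.99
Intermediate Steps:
t(l, m) = -m*(3 + 5*m)/2 (t(l, m) = -(5*m + 3)*m/2 = -(3 + 5*m)*m/2 = -m*(3 + 5*m)/2)
f = 896
f*((-146 + 90)/(240 - 154/t(-11, 27))) = 896*((-146 + 90)/(240 - 154*(-2/(27*(3 + 5*27))))) = 896*(-56/(240 - 154*(-2/(27*(3 + 135))))) = 896*(-56/(240 - 154/((-1/2*27*138)))) = 896*(-56/(240 - 154/(-1863))) = 896*(-56/(240 - 154*(-1/1863))) = 896*(-56/(240 + 154/1863)) = 896*(-56/447274/1863) = 896*(-56*1863/447274) = 896*(-52164/223637) = -46738944/223637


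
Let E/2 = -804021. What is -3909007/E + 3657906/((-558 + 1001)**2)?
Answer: 6649205194795/315576634458 ≈ 21.070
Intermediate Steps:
E = -1608042 (E = 2*(-804021) = -1608042)
-3909007/E + 3657906/((-558 + 1001)**2) = -3909007/(-1608042) + 3657906/((-558 + 1001)**2) = -3909007*(-1/1608042) + 3657906/(443**2) = 3909007/1608042 + 3657906/196249 = 6649205194795/315576634458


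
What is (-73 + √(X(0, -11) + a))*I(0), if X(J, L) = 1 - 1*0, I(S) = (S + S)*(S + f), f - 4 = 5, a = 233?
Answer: 0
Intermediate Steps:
f = 9 (f = 4 + 5 = 9)
I(S) = 2*S*(9 + S) (I(S) = (S + S)*(S + 9) = (2*S)*(9 + S) = 2*S*(9 + S))
X(J, L) = 1 (X(J, L) = 1 + 0 = 1)
(-73 + √(X(0, -11) + a))*I(0) = (-73 + √(1 + 233))*(2*0*(9 + 0)) = (-73 + √234)*(2*0*9) = (-73 + 3*√26)*0 = 0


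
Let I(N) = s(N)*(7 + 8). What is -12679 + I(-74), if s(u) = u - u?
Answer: -12679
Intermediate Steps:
s(u) = 0
I(N) = 0 (I(N) = 0*(7 + 8) = 0*15 = 0)
-12679 + I(-74) = -12679 + 0 = -12679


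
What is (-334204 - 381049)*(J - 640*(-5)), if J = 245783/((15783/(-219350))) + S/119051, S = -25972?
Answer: 4586434571799377798578/1878981933 ≈ 2.4409e+12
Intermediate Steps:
J = -6418337572419626/1878981933 (J = 245783/((15783/(-219350))) - 25972/119051 = 245783/((15783*(-1/219350))) - 25972*1/119051 = 245783/(-15783/219350) - 25972/119051 = 245783*(-219350/15783) - 25972/119051 = -53912501050/15783 - 25972/119051 = -6418337572419626/1878981933 ≈ -3.4159e+6)
(-334204 - 381049)*(J - 640*(-5)) = (-334204 - 381049)*(-6418337572419626/1878981933 - 640*(-5)) = -715253*(-6418337572419626/1878981933 + 3200) = -715253*(-6412324830234026/1878981933) = 4586434571799377798578/1878981933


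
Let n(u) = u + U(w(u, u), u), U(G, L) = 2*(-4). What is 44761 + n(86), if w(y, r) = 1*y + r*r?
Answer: 44839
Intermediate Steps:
w(y, r) = y + r**2
U(G, L) = -8
n(u) = -8 + u (n(u) = u - 8 = -8 + u)
44761 + n(86) = 44761 + (-8 + 86) = 44761 + 78 = 44839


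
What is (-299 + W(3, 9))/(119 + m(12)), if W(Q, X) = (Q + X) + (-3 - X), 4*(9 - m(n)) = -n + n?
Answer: -299/128 ≈ -2.3359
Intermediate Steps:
m(n) = 9 (m(n) = 9 - (-n + n)/4 = 9 - ¼*0 = 9 + 0 = 9)
W(Q, X) = -3 + Q
(-299 + W(3, 9))/(119 + m(12)) = (-299 + (-3 + 3))/(119 + 9) = (-299 + 0)/128 = -299*1/128 = -299/128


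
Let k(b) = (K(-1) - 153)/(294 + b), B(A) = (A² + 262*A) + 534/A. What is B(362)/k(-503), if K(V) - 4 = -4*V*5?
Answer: 2848390985/7783 ≈ 3.6598e+5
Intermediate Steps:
B(A) = A² + 262*A + 534/A
K(V) = 4 - 20*V (K(V) = 4 - 4*V*5 = 4 - 20*V)
k(b) = -129/(294 + b) (k(b) = ((4 - 20*(-1)) - 153)/(294 + b) = ((4 + 20) - 153)/(294 + b) = (24 - 153)/(294 + b) = -129/(294 + b))
B(362)/k(-503) = ((534 + 362²*(262 + 362))/362)/((-129/(294 - 503))) = ((534 + 131044*624)/362)/((-129/(-209))) = ((534 + 81771456)/362)/((-129*(-1/209))) = ((1/362)*81771990)/(129/209) = (40885995/181)*(209/129) = 2848390985/7783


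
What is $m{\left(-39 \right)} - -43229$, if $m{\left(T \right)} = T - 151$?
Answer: $43039$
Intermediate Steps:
$m{\left(T \right)} = -151 + T$
$m{\left(-39 \right)} - -43229 = \left(-151 - 39\right) - -43229 = -190 + 43229 = 43039$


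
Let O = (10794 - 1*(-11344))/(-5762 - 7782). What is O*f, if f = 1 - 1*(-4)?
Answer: -55345/6772 ≈ -8.1726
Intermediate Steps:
O = -11069/6772 (O = (10794 + 11344)/(-13544) = 22138*(-1/13544) = -11069/6772 ≈ -1.6345)
f = 5 (f = 1 + 4 = 5)
O*f = -11069/6772*5 = -55345/6772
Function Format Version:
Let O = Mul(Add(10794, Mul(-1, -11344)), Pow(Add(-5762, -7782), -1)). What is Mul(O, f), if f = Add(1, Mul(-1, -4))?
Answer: Rational(-55345, 6772) ≈ -8.1726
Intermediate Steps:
O = Rational(-11069, 6772) (O = Mul(Add(10794, 11344), Pow(-13544, -1)) = Mul(22138, Rational(-1, 13544)) = Rational(-11069, 6772) ≈ -1.6345)
f = 5 (f = Add(1, 4) = 5)
Mul(O, f) = Mul(Rational(-11069, 6772), 5) = Rational(-55345, 6772)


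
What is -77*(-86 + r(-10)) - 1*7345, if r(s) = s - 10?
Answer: 817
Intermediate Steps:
r(s) = -10 + s
-77*(-86 + r(-10)) - 1*7345 = -77*(-86 + (-10 - 10)) - 1*7345 = -77*(-86 - 20) - 7345 = -77*(-106) - 7345 = 8162 - 7345 = 817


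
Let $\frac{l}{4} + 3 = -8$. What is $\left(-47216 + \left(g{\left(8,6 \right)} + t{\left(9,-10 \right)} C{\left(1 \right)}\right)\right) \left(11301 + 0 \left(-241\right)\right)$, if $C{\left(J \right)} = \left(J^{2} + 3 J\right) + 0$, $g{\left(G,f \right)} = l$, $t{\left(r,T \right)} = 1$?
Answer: $-534040056$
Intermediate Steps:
$l = -44$ ($l = -12 + 4 \left(-8\right) = -12 - 32 = -44$)
$g{\left(G,f \right)} = -44$
$C{\left(J \right)} = J^{2} + 3 J$
$\left(-47216 + \left(g{\left(8,6 \right)} + t{\left(9,-10 \right)} C{\left(1 \right)}\right)\right) \left(11301 + 0 \left(-241\right)\right) = \left(-47216 - \left(44 - 1 \left(3 + 1\right)\right)\right) \left(11301 + 0 \left(-241\right)\right) = \left(-47216 - \left(44 - 1 \cdot 4\right)\right) \left(11301 + 0\right) = \left(-47216 + \left(-44 + 1 \cdot 4\right)\right) 11301 = \left(-47216 + \left(-44 + 4\right)\right) 11301 = \left(-47216 - 40\right) 11301 = \left(-47256\right) 11301 = -534040056$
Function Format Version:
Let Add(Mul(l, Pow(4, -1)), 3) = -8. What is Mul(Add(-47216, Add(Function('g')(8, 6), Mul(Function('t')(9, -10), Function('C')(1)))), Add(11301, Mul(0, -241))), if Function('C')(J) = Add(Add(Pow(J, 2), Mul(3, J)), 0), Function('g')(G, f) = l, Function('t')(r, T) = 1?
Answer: -534040056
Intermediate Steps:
l = -44 (l = Add(-12, Mul(4, -8)) = Add(-12, -32) = -44)
Function('g')(G, f) = -44
Function('C')(J) = Add(Pow(J, 2), Mul(3, J))
Mul(Add(-47216, Add(Function('g')(8, 6), Mul(Function('t')(9, -10), Function('C')(1)))), Add(11301, Mul(0, -241))) = Mul(Add(-47216, Add(-44, Mul(1, Mul(1, Add(3, 1))))), Add(11301, Mul(0, -241))) = Mul(Add(-47216, Add(-44, Mul(1, Mul(1, 4)))), Add(11301, 0)) = Mul(Add(-47216, Add(-44, Mul(1, 4))), 11301) = Mul(Add(-47216, Add(-44, 4)), 11301) = Mul(Add(-47216, -40), 11301) = Mul(-47256, 11301) = -534040056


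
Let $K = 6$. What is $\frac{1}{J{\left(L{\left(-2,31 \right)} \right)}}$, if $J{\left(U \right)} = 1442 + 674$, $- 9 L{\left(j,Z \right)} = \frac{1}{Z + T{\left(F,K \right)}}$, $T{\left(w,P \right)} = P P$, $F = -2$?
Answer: $\frac{1}{2116} \approx 0.00047259$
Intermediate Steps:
$T{\left(w,P \right)} = P^{2}$
$L{\left(j,Z \right)} = - \frac{1}{9 \left(36 + Z\right)}$ ($L{\left(j,Z \right)} = - \frac{1}{9 \left(Z + 6^{2}\right)} = - \frac{1}{9 \left(Z + 36\right)} = - \frac{1}{9 \left(36 + Z\right)}$)
$J{\left(U \right)} = 2116$
$\frac{1}{J{\left(L{\left(-2,31 \right)} \right)}} = \frac{1}{2116}$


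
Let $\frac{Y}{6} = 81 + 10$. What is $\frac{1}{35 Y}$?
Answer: $\frac{1}{19110} \approx 5.2329 \cdot 10^{-5}$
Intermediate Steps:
$Y = 546$ ($Y = 6 \left(81 + 10\right) = 6 \cdot 91 = 546$)
$\frac{1}{35 Y} = \frac{1}{35 \cdot 546} = \frac{1}{19110}$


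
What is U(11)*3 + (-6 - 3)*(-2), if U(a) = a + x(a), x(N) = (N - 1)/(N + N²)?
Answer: 1127/22 ≈ 51.227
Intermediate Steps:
x(N) = (-1 + N)/(N + N²)
U(a) = a + (-1 + a)/(a*(1 + a))
U(11)*3 + (-6 - 3)*(-2) = ((-1 + 11 + 11²*(1 + 11))/(11*(1 + 11)))*3 + (-6 - 3)*(-2) = ((1/11)*(-1 + 11 + 121*12)/12)*3 - 9*(-2) = ((1/11)*(1/12)*(-1 + 11 + 1452))*3 + 18 = ((1/11)*(1/12)*1462)*3 + 18 = (731/66)*3 + 18 = 731/22 + 18 = 1127/22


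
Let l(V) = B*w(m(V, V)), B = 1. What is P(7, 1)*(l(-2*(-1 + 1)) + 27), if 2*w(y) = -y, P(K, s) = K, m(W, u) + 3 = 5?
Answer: 182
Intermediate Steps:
m(W, u) = 2 (m(W, u) = -3 + 5 = 2)
w(y) = -y/2 (w(y) = (-y)/2 = -y/2)
l(V) = -1 (l(V) = 1*(-1/2*2) = 1*(-1) = -1)
P(7, 1)*(l(-2*(-1 + 1)) + 27) = 7*(-1 + 27) = 7*26 = 182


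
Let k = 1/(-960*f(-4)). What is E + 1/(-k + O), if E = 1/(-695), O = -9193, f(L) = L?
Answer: -37969921/24534279095 ≈ -0.0015476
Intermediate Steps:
E = -1/695 ≈ -0.0014388
k = 1/3840 (k = 1/(-960*(-4)) = 1/3840 ≈ 0.00026042)
E + 1/(-k + O) = -1/695 + 1/(-1*1/3840 - 9193) = -1/695 + 1/(-1/3840 - 9193) = -1/695 + 1/(-35301121/3840) = -1/695 - 3840/35301121 = -37969921/24534279095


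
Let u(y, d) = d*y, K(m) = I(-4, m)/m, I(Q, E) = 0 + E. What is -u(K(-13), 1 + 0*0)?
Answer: -1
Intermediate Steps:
I(Q, E) = E
K(m) = 1 (K(m) = m/m = 1)
-u(K(-13), 1 + 0*0) = -(1 + 0*0) = -(1 + 0) = -1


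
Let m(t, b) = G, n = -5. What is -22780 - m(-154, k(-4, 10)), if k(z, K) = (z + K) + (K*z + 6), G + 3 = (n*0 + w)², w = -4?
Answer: -22793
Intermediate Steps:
G = 13 (G = -3 + (-5*0 - 4)² = -3 + (0 - 4)² = -3 + (-4)² = -3 + 16 = 13)
k(z, K) = 6 + K + z + K*z (k(z, K) = (K + z) + (6 + K*z) = 6 + K + z + K*z)
m(t, b) = 13
-22780 - m(-154, k(-4, 10)) = -22780 - 1*13 = -22780 - 13 = -22793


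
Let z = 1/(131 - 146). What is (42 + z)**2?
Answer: 395641/225 ≈ 1758.4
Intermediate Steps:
z = -1/15 (z = 1/(-15) = -1/15 ≈ -0.066667)
(42 + z)**2 = (42 - 1/15)**2 = (629/15)**2 = 395641/225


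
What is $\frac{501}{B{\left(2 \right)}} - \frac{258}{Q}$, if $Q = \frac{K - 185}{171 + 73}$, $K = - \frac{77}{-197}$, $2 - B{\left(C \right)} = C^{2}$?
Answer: $\frac{205710}{2273} \approx 90.502$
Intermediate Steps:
$B{\left(C \right)} = 2 - C^{2}$
$K = \frac{77}{197}$ ($K = \left(-77\right) \left(- \frac{1}{197}\right) = \frac{77}{197} \approx 0.39086$)
$Q = - \frac{9092}{12017}$ ($Q = \frac{\frac{77}{197} - 185}{171 + 73} = - \frac{36368}{197 \cdot 244} = \left(- \frac{36368}{197}\right) \frac{1}{244} = - \frac{9092}{12017} \approx -0.75659$)
$\frac{501}{B{\left(2 \right)}} - \frac{258}{Q} = \frac{501}{2 - 2^{2}} - \frac{258}{- \frac{9092}{12017}} = \frac{501}{2 - 4} - - \frac{1550193}{4546} = \frac{501}{2 - 4} + \frac{1550193}{4546} = \frac{501}{-2} + \frac{1550193}{4546} = 501 \left(- \frac{1}{2}\right) + \frac{1550193}{4546} = - \frac{501}{2} + \frac{1550193}{4546} = \frac{205710}{2273}$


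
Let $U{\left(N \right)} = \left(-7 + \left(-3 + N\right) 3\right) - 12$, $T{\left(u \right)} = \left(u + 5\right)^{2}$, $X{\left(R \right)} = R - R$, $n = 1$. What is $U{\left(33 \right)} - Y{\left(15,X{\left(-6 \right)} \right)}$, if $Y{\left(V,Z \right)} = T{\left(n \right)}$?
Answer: $35$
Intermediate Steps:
$X{\left(R \right)} = 0$
$T{\left(u \right)} = \left(5 + u\right)^{2}$
$Y{\left(V,Z \right)} = 36$ ($Y{\left(V,Z \right)} = \left(5 + 1\right)^{2} = 6^{2} = 36$)
$U{\left(N \right)} = -28 + 3 N$ ($U{\left(N \right)} = \left(-7 + \left(-9 + 3 N\right)\right) - 12 = \left(-16 + 3 N\right) - 12 = -28 + 3 N$)
$U{\left(33 \right)} - Y{\left(15,X{\left(-6 \right)} \right)} = \left(-28 + 3 \cdot 33\right) - 36 = \left(-28 + 99\right) - 36 = 71 - 36 = 35$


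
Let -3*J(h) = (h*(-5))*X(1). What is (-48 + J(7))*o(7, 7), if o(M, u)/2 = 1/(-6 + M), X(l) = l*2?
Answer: -148/3 ≈ -49.333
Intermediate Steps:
X(l) = 2*l
o(M, u) = 2/(-6 + M)
J(h) = 10*h/3 (J(h) = -h*(-5)*2*1/3 = -(-5*h)*2/3 = -(-10)*h/3 = 10*h/3)
(-48 + J(7))*o(7, 7) = (-48 + (10/3)*7)*(2/(-6 + 7)) = (-48 + 70/3)*(2/1) = -148/3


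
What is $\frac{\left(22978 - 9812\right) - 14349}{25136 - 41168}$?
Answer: $\frac{1183}{16032} \approx 0.07379$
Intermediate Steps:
$\frac{\left(22978 - 9812\right) - 14349}{25136 - 41168} = \frac{\left(22978 - 9812\right) - 14349}{-16032} = \left(13166 - 14349\right) \left(- \frac{1}{16032}\right) = \left(-1183\right) \left(- \frac{1}{16032}\right) = \frac{1183}{16032}$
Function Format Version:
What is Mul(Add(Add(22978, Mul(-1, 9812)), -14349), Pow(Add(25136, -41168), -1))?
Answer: Rational(1183, 16032) ≈ 0.073790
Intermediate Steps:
Mul(Add(Add(22978, Mul(-1, 9812)), -14349), Pow(Add(25136, -41168), -1)) = Mul(Add(Add(22978, -9812), -14349), Pow(-16032, -1)) = Mul(Add(13166, -14349), Rational(-1, 16032)) = Mul(-1183, Rational(-1, 16032)) = Rational(1183, 16032)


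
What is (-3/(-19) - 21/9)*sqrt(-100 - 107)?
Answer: -124*I*sqrt(23)/19 ≈ -31.299*I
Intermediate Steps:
(-3/(-19) - 21/9)*sqrt(-100 - 107) = (-3*(-1/19) - 21*1/9)*sqrt(-207) = (3/19 - 7/3)*(3*I*sqrt(23)) = -124*I*sqrt(23)/19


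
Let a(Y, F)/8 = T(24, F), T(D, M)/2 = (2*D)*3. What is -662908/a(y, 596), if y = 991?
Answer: -165727/576 ≈ -287.72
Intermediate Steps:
T(D, M) = 12*D (T(D, M) = 2*((2*D)*3) = 2*(6*D) = 12*D)
a(Y, F) = 2304 (a(Y, F) = 8*(12*24) = 8*288 = 2304)
-662908/a(y, 596) = -662908/2304 = -662908*1/2304 = -165727/576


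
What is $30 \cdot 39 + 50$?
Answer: $1220$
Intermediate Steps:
$30 \cdot 39 + 50 = 1170 + 50 = 1220$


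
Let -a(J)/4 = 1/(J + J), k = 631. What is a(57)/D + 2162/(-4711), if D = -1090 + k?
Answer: -56554984/123253893 ≈ -0.45885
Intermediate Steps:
D = -459 (D = -1090 + 631 = -459)
a(J) = -2/J (a(J) = -4/(J + J) = -4*1/(2*J) = -2/J)
a(57)/D + 2162/(-4711) = -2/57/(-459) + 2162/(-4711) = -2*1/57*(-1/459) + 2162*(-1/4711) = -2/57*(-1/459) - 2162/4711 = 2/26163 - 2162/4711 = -56554984/123253893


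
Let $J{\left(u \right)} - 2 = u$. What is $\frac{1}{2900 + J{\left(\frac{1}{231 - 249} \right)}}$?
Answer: $\frac{18}{52235} \approx 0.0003446$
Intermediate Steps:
$J{\left(u \right)} = 2 + u$
$\frac{1}{2900 + J{\left(\frac{1}{231 - 249} \right)}} = \frac{1}{2900 + \left(2 + \frac{1}{231 - 249}\right)} = \frac{1}{2900 + \left(2 + \frac{1}{-18}\right)} = \frac{1}{2900 + \left(2 - \frac{1}{18}\right)} = \frac{1}{2900 + \frac{35}{18}} = \frac{1}{\frac{52235}{18}} = \frac{18}{52235}$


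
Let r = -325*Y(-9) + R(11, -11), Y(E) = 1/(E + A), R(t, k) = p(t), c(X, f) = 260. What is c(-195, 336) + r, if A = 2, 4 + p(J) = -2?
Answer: 2103/7 ≈ 300.43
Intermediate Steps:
p(J) = -6 (p(J) = -4 - 2 = -6)
R(t, k) = -6
Y(E) = 1/(2 + E) (Y(E) = 1/(E + 2) = 1/(2 + E))
r = 283/7 (r = -325/(2 - 9) - 6 = -325/(-7) - 6 = -325*(-⅐) - 6 = 325/7 - 6 = 283/7 ≈ 40.429)
c(-195, 336) + r = 260 + 283/7 = 2103/7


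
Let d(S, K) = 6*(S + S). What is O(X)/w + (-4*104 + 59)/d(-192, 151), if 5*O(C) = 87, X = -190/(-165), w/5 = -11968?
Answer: 555281/3590400 ≈ 0.15466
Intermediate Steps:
w = -59840 (w = 5*(-11968) = -59840)
X = 38/33 (X = -190*(-1/165) = 38/33 ≈ 1.1515)
O(C) = 87/5 (O(C) = (⅕)*87 = 87/5)
d(S, K) = 12*S (d(S, K) = 6*(2*S) = 12*S)
O(X)/w + (-4*104 + 59)/d(-192, 151) = (87/5)/(-59840) + (-4*104 + 59)/((12*(-192))) = (87/5)*(-1/59840) + (-416 + 59)/(-2304) = -87/299200 - 357*(-1/2304) = -87/299200 + 119/768 = 555281/3590400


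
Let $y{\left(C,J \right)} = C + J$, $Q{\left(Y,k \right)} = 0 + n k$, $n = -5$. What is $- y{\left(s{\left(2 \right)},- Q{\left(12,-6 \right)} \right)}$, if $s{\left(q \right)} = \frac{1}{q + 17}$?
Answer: $\frac{569}{19} \approx 29.947$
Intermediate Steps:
$Q{\left(Y,k \right)} = - 5 k$ ($Q{\left(Y,k \right)} = 0 - 5 k = - 5 k$)
$s{\left(q \right)} = \frac{1}{17 + q}$
$- y{\left(s{\left(2 \right)},- Q{\left(12,-6 \right)} \right)} = - (\frac{1}{17 + 2} - \left(-5\right) \left(-6\right)) = - (\frac{1}{19} - 30) = \left(-1\right) \left(- \frac{569}{19}\right) = \frac{569}{19}$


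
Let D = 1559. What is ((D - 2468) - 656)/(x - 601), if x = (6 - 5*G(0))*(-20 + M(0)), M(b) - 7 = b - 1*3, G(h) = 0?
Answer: 1565/697 ≈ 2.2453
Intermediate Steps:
M(b) = 4 + b (M(b) = 7 + (b - 1*3) = 7 + (b - 3) = 7 + (-3 + b) = 4 + b)
x = -96 (x = (6 - 5*0)*(-20 + (4 + 0)) = (6 + 0)*(-20 + 4) = 6*(-16) = -96)
((D - 2468) - 656)/(x - 601) = ((1559 - 2468) - 656)/(-96 - 601) = (-909 - 656)/(-697) = -1565*(-1/697) = 1565/697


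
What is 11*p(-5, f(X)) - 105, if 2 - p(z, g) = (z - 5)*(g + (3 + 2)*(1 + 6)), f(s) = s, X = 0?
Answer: 3767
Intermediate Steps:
p(z, g) = 2 - (-5 + z)*(35 + g) (p(z, g) = 2 - (z - 5)*(g + (3 + 2)*(1 + 6)) = 2 - (-5 + z)*(g + 5*7) = 2 - (-5 + z)*(g + 35) = 2 - (-5 + z)*(35 + g))
11*p(-5, f(X)) - 105 = 11*(177 - 35*(-5) + 5*0 - 1*0*(-5)) - 105 = 11*(177 + 175 + 0 + 0) - 105 = 11*352 - 105 = 3872 - 105 = 3767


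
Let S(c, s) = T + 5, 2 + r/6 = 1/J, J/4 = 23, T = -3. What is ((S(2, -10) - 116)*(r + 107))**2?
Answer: 62131046121/529 ≈ 1.1745e+8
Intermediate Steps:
J = 92 (J = 4*23 = 92)
r = -549/46 (r = -12 + 6/92 = -12 + 6*(1/92) = -12 + 3/46 = -549/46 ≈ -11.935)
S(c, s) = 2 (S(c, s) = -3 + 5 = 2)
((S(2, -10) - 116)*(r + 107))**2 = ((2 - 116)*(-549/46 + 107))**2 = (-114*4373/46)**2 = (-249261/23)**2 = 62131046121/529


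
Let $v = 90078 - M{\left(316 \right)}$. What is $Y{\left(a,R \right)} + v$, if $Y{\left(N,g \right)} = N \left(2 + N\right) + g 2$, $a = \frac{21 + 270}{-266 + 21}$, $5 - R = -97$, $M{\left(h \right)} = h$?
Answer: $\frac{5400151241}{60025} \approx 89965.0$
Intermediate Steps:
$R = 102$ ($R = 5 - -97 = 5 + 97 = 102$)
$a = - \frac{291}{245}$ ($a = \frac{291}{-245} = 291 \left(- \frac{1}{245}\right) = - \frac{291}{245} \approx -1.1878$)
$v = 89762$ ($v = 90078 - 316 = 89762$)
$Y{\left(N,g \right)} = 2 g + N \left(2 + N\right)$ ($Y{\left(N,g \right)} = N \left(2 + N\right) + 2 g = 2 g + N \left(2 + N\right)$)
$Y{\left(a,R \right)} + v = \left(\left(- \frac{291}{245}\right)^{2} + 2 \left(- \frac{291}{245}\right) + 2 \cdot 102\right) + 89762 = \left(\frac{84681}{60025} - \frac{582}{245} + 204\right) + 89762 = \frac{12187191}{60025} + 89762 = \frac{5400151241}{60025}$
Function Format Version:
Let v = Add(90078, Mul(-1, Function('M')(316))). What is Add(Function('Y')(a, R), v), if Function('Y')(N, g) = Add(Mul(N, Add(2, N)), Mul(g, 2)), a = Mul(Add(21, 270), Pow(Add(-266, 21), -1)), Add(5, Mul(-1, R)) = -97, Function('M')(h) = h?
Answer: Rational(5400151241, 60025) ≈ 89965.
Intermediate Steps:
R = 102 (R = Add(5, Mul(-1, -97)) = Add(5, 97) = 102)
a = Rational(-291, 245) (a = Mul(291, Pow(-245, -1)) = Mul(291, Rational(-1, 245)) = Rational(-291, 245) ≈ -1.1878)
v = 89762 (v = Add(90078, Mul(-1, 316)) = Add(90078, -316) = 89762)
Function('Y')(N, g) = Add(Mul(2, g), Mul(N, Add(2, N))) (Function('Y')(N, g) = Add(Mul(N, Add(2, N)), Mul(2, g)) = Add(Mul(2, g), Mul(N, Add(2, N))))
Add(Function('Y')(a, R), v) = Add(Add(Pow(Rational(-291, 245), 2), Mul(2, Rational(-291, 245)), Mul(2, 102)), 89762) = Add(Add(Rational(84681, 60025), Rational(-582, 245), 204), 89762) = Add(Rational(12187191, 60025), 89762) = Rational(5400151241, 60025)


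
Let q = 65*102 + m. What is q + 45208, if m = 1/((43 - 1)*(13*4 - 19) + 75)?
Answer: 75735319/1461 ≈ 51838.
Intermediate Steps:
m = 1/1461 (m = 1/(42*(52 - 19) + 75) = 1/(42*33 + 75) = 1/(1386 + 75) = 1/1461 ≈ 0.00068446)
q = 9686431/1461 (q = 65*102 + 1/1461 = 6630 + 1/1461 = 9686431/1461 ≈ 6630.0)
q + 45208 = 9686431/1461 + 45208 = 75735319/1461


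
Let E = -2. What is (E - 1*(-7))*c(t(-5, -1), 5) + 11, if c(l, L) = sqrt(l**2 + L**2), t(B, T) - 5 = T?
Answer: 11 + 5*sqrt(41) ≈ 43.016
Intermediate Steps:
t(B, T) = 5 + T
c(l, L) = sqrt(L**2 + l**2)
(E - 1*(-7))*c(t(-5, -1), 5) + 11 = (-2 - 1*(-7))*sqrt(5**2 + (5 - 1)**2) + 11 = (-2 + 7)*sqrt(25 + 4**2) + 11 = 5*sqrt(25 + 16) + 11 = 5*sqrt(41) + 11 = 11 + 5*sqrt(41)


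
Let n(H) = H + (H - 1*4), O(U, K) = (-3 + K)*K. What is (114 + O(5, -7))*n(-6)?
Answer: -2944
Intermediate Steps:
O(U, K) = K*(-3 + K)
n(H) = -4 + 2*H (n(H) = H + (H - 4) = H + (-4 + H) = -4 + 2*H)
(114 + O(5, -7))*n(-6) = (114 - 7*(-3 - 7))*(-4 + 2*(-6)) = (114 - 7*(-10))*(-4 - 12) = (114 + 70)*(-16) = 184*(-16) = -2944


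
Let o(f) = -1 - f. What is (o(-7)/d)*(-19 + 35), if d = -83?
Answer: -96/83 ≈ -1.1566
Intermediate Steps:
(o(-7)/d)*(-19 + 35) = ((-1 - 1*(-7))/(-83))*(-19 + 35) = ((-1 + 7)*(-1/83))*16 = (6*(-1/83))*16 = -6/83*16 = -96/83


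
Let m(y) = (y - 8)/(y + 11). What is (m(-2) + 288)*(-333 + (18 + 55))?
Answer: -671320/9 ≈ -74591.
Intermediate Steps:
m(y) = (-8 + y)/(11 + y)
(m(-2) + 288)*(-333 + (18 + 55)) = ((-8 - 2)/(11 - 2) + 288)*(-333 + (18 + 55)) = (-10/9 + 288)*(-333 + 73) = ((⅑)*(-10) + 288)*(-260) = (-10/9 + 288)*(-260) = (2582/9)*(-260) = -671320/9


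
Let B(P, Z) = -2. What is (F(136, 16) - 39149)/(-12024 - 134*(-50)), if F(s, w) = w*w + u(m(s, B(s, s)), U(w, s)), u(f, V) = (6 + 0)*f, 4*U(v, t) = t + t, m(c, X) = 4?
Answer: 38869/5324 ≈ 7.3007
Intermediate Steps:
U(v, t) = t/2 (U(v, t) = (t + t)/4 = (2*t)/4 = t/2)
u(f, V) = 6*f
F(s, w) = 24 + w² (F(s, w) = w*w + 6*4 = w² + 24 = 24 + w²)
(F(136, 16) - 39149)/(-12024 - 134*(-50)) = ((24 + 16²) - 39149)/(-12024 - 134*(-50)) = ((24 + 256) - 39149)/(-12024 + 6700) = (280 - 39149)/(-5324) = -38869*(-1/5324) = 38869/5324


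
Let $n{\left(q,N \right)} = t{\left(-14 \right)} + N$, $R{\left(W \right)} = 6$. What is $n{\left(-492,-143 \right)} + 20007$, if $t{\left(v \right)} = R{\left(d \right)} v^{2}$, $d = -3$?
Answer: $21040$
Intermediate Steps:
$t{\left(v \right)} = 6 v^{2}$
$n{\left(q,N \right)} = 1176 + N$ ($n{\left(q,N \right)} = 6 \left(-14\right)^{2} + N = 6 \cdot 196 + N = 1176 + N$)
$n{\left(-492,-143 \right)} + 20007 = \left(1176 - 143\right) + 20007 = 1033 + 20007 = 21040$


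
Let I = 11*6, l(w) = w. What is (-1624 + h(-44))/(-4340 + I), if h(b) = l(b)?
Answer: 834/2137 ≈ 0.39027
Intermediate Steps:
I = 66
h(b) = b
(-1624 + h(-44))/(-4340 + I) = (-1624 - 44)/(-4340 + 66) = -1668/(-4274) = -1668*(-1/4274) = 834/2137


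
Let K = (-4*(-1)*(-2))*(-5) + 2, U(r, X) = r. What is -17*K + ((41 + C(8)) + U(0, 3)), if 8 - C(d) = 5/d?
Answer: -5325/8 ≈ -665.63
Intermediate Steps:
C(d) = 8 - 5/d
K = 42 (K = (4*(-2))*(-5) + 2 = -8*(-5) + 2 = 40 + 2 = 42)
-17*K + ((41 + C(8)) + U(0, 3)) = -17*42 + ((41 + (8 - 5/8)) + 0) = -714 + ((41 + (8 - 5*⅛)) + 0) = -714 + ((41 + (8 - 5/8)) + 0) = -714 + ((41 + 59/8) + 0) = -714 + (387/8 + 0) = -714 + 387/8 = -5325/8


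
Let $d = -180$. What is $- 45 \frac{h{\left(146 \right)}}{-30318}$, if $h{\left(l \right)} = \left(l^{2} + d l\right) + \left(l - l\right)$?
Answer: $- \frac{37230}{5053} \approx -7.3679$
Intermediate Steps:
$h{\left(l \right)} = l^{2} - 180 l$ ($h{\left(l \right)} = \left(l^{2} - 180 l\right) + \left(l - l\right) = \left(l^{2} - 180 l\right) + 0 = l^{2} - 180 l$)
$- 45 \frac{h{\left(146 \right)}}{-30318} = - 45 \frac{146 \left(-180 + 146\right)}{-30318} = - 45 \cdot 146 \left(-34\right) \left(- \frac{1}{30318}\right) = - 45 \left(\left(-4964\right) \left(- \frac{1}{30318}\right)\right) = - \frac{45 \cdot 2482}{15159} = \left(-1\right) \frac{37230}{5053} = - \frac{37230}{5053}$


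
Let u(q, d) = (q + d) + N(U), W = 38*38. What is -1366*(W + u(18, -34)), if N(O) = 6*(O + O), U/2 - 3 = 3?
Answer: -2147352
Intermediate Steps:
U = 12 (U = 6 + 2*3 = 6 + 6 = 12)
N(O) = 12*O (N(O) = 6*(2*O) = 12*O)
W = 1444
u(q, d) = 144 + d + q (u(q, d) = (q + d) + 12*12 = (d + q) + 144 = 144 + d + q)
-1366*(W + u(18, -34)) = -1366*(1444 + (144 - 34 + 18)) = -1366*(1444 + 128) = -1366*1572 = -2147352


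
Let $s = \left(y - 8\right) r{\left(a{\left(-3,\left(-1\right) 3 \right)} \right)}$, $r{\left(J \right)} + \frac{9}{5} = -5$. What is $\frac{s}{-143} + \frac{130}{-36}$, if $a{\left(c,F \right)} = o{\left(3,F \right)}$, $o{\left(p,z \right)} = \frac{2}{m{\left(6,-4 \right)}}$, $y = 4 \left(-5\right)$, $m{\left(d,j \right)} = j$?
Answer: $- \frac{63611}{12870} \approx -4.9426$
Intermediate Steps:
$y = -20$
$o{\left(p,z \right)} = - \frac{1}{2}$ ($o{\left(p,z \right)} = \frac{2}{-4} = 2 \left(- \frac{1}{4}\right) = - \frac{1}{2}$)
$a{\left(c,F \right)} = - \frac{1}{2}$
$r{\left(J \right)} = - \frac{34}{5}$ ($r{\left(J \right)} = - \frac{9}{5} - 5 = - \frac{34}{5}$)
$s = \frac{952}{5}$ ($s = \left(-20 - 8\right) \left(- \frac{34}{5}\right) = \left(-28\right) \left(- \frac{34}{5}\right) = \frac{952}{5} \approx 190.4$)
$\frac{s}{-143} + \frac{130}{-36} = \frac{952}{5 \left(-143\right)} + \frac{130}{-36} = \frac{952}{5} \left(- \frac{1}{143}\right) + 130 \left(- \frac{1}{36}\right) = - \frac{952}{715} - \frac{65}{18} = - \frac{63611}{12870}$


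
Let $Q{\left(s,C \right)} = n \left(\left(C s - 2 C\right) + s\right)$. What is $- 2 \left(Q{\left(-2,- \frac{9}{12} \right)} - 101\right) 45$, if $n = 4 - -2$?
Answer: $8550$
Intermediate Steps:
$n = 6$ ($n = 4 + 2 = 6$)
$Q{\left(s,C \right)} = - 12 C + 6 s + 6 C s$ ($Q{\left(s,C \right)} = 6 \left(\left(C s - 2 C\right) + s\right) = 6 \left(\left(- 2 C + C s\right) + s\right) = 6 \left(s - 2 C + C s\right) = - 12 C + 6 s + 6 C s$)
$- 2 \left(Q{\left(-2,- \frac{9}{12} \right)} - 101\right) 45 = - 2 \left(\left(- 12 \left(- \frac{9}{12}\right) + 6 \left(-2\right) + 6 \left(- \frac{9}{12}\right) \left(-2\right)\right) - 101\right) 45 = - 2 \left(\left(- 12 \left(\left(-9\right) \frac{1}{12}\right) - 12 + 6 \left(\left(-9\right) \frac{1}{12}\right) \left(-2\right)\right) - 101\right) 45 = - 2 \left(\left(\left(-12\right) \left(- \frac{3}{4}\right) - 12 + 6 \left(- \frac{3}{4}\right) \left(-2\right)\right) - 101\right) 45 = - 2 \left(\left(9 - 12 + 9\right) - 101\right) 45 = - 2 \left(6 - 101\right) 45 = - 2 \left(\left(-95\right) 45\right) = \left(-2\right) \left(-4275\right) = 8550$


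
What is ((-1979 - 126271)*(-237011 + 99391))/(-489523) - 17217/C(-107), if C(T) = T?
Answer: -1880096737509/52378961 ≈ -35894.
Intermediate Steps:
((-1979 - 126271)*(-237011 + 99391))/(-489523) - 17217/C(-107) = ((-1979 - 126271)*(-237011 + 99391))/(-489523) - 17217/(-107) = -128250*(-137620)*(-1/489523) - 17217*(-1/107) = 17649765000*(-1/489523) + 17217/107 = -17649765000/489523 + 17217/107 = -1880096737509/52378961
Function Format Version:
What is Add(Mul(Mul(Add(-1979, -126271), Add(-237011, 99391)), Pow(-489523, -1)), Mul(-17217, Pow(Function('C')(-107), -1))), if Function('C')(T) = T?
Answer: Rational(-1880096737509, 52378961) ≈ -35894.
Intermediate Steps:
Add(Mul(Mul(Add(-1979, -126271), Add(-237011, 99391)), Pow(-489523, -1)), Mul(-17217, Pow(Function('C')(-107), -1))) = Add(Mul(Mul(Add(-1979, -126271), Add(-237011, 99391)), Pow(-489523, -1)), Mul(-17217, Pow(-107, -1))) = Add(Mul(Mul(-128250, -137620), Rational(-1, 489523)), Mul(-17217, Rational(-1, 107))) = Add(Mul(17649765000, Rational(-1, 489523)), Rational(17217, 107)) = Add(Rational(-17649765000, 489523), Rational(17217, 107)) = Rational(-1880096737509, 52378961)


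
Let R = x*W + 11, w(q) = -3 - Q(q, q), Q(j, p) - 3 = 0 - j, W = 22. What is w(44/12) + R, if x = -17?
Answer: -1096/3 ≈ -365.33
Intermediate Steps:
Q(j, p) = 3 - j (Q(j, p) = 3 + (0 - j) = 3 - j)
w(q) = -6 + q (w(q) = -3 - (3 - q) = -3 + (-3 + q) = -6 + q)
R = -363 (R = -17*22 + 11 = -374 + 11 = -363)
w(44/12) + R = (-6 + 44/12) - 363 = (-6 + 44*(1/12)) - 363 = (-6 + 11/3) - 363 = -7/3 - 363 = -1096/3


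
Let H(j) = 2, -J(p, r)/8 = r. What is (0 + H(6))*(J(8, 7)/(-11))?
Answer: 112/11 ≈ 10.182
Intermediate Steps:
J(p, r) = -8*r
(0 + H(6))*(J(8, 7)/(-11)) = (0 + 2)*(-8*7/(-11)) = 2*(-56*(-1/11)) = 2*(56/11) = 112/11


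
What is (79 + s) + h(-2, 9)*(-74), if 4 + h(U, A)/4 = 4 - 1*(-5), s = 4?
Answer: -1397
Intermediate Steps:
h(U, A) = 20 (h(U, A) = -16 + 4*(4 - 1*(-5)) = -16 + 4*(4 + 5) = -16 + 4*9 = -16 + 36 = 20)
(79 + s) + h(-2, 9)*(-74) = (79 + 4) + 20*(-74) = 83 - 1480 = -1397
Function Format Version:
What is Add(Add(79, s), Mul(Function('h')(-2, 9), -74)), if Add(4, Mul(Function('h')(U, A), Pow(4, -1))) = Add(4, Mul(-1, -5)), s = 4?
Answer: -1397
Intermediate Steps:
Function('h')(U, A) = 20 (Function('h')(U, A) = Add(-16, Mul(4, Add(4, Mul(-1, -5)))) = Add(-16, Mul(4, Add(4, 5))) = Add(-16, Mul(4, 9)) = Add(-16, 36) = 20)
Add(Add(79, s), Mul(Function('h')(-2, 9), -74)) = Add(Add(79, 4), Mul(20, -74)) = Add(83, -1480) = -1397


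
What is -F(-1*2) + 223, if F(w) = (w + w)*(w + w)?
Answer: 207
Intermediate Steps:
F(w) = 4*w**2 (F(w) = (2*w)*(2*w) = 4*w**2)
-F(-1*2) + 223 = -4*(-1*2)**2 + 223 = -4*(-2)**2 + 223 = -4*4 + 223 = -1*16 + 223 = -16 + 223 = 207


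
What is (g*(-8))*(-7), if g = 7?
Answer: 392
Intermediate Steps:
(g*(-8))*(-7) = (7*(-8))*(-7) = -56*(-7) = 392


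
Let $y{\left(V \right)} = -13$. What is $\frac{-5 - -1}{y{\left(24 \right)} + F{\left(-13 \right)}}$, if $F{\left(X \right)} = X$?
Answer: $\frac{2}{13} \approx 0.15385$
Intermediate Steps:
$\frac{-5 - -1}{y{\left(24 \right)} + F{\left(-13 \right)}} = \frac{-5 - -1}{-13 - 13} = \frac{-5 + 1}{-26} = \left(- \frac{1}{26}\right) \left(-4\right) = \frac{2}{13}$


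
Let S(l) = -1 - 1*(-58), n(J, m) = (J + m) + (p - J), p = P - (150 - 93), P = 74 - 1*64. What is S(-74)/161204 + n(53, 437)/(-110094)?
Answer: -9432367/2957932196 ≈ -0.0031888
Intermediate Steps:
P = 10 (P = 74 - 64 = 10)
p = -47 (p = 10 - (150 - 93) = 10 - 1*57 = 10 - 57 = -47)
n(J, m) = -47 + m (n(J, m) = (J + m) + (-47 - J) = -47 + m)
S(l) = 57 (S(l) = -1 + 58 = 57)
S(-74)/161204 + n(53, 437)/(-110094) = 57/161204 + (-47 + 437)/(-110094) = 57*(1/161204) + 390*(-1/110094) = 57/161204 - 65/18349 = -9432367/2957932196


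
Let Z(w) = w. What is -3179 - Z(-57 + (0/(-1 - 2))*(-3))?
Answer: -3122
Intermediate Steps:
-3179 - Z(-57 + (0/(-1 - 2))*(-3)) = -3179 - (-57 + (0/(-1 - 2))*(-3)) = -3179 - (-57 + (0/(-3))*(-3)) = -3179 - (-57 - ⅓*0*(-3)) = -3179 - (-57 + 0*(-3)) = -3179 - (-57 + 0) = -3179 - 1*(-57) = -3179 + 57 = -3122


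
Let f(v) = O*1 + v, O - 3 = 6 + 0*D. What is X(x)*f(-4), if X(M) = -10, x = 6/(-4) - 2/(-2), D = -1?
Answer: -50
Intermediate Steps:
O = 9 (O = 3 + (6 + 0*(-1)) = 3 + (6 + 0) = 3 + 6 = 9)
x = -1/2 (x = 6*(-1/4) - 2*(-1/2) = -3/2 + 1 = -1/2 ≈ -0.50000)
f(v) = 9 + v (f(v) = 9*1 + v = 9 + v)
X(x)*f(-4) = -10*(9 - 4) = -10*5 = -50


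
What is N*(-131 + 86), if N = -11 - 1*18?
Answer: 1305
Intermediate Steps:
N = -29 (N = -11 - 18 = -29)
N*(-131 + 86) = -29*(-131 + 86) = -29*(-45) = 1305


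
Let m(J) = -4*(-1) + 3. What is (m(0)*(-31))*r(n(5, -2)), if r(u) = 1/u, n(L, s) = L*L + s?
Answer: -217/23 ≈ -9.4348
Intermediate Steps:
m(J) = 7 (m(J) = 4 + 3 = 7)
n(L, s) = s + L² (n(L, s) = L² + s = s + L²)
(m(0)*(-31))*r(n(5, -2)) = (7*(-31))/(-2 + 5²) = -217/(-2 + 25) = -217/23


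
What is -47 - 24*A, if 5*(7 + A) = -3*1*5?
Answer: 193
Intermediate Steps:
A = -10 (A = -7 + (-3*1*5)/5 = -7 + (-3*5)/5 = -7 + (1/5)*(-15) = -7 - 3 = -10)
-47 - 24*A = -47 - 24*(-10) = -47 + 240 = 193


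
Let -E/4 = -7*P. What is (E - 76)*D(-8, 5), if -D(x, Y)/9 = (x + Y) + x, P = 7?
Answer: 11880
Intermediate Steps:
E = 196 (E = -(-28)*7 = -4*(-49) = 196)
D(x, Y) = -18*x - 9*Y (D(x, Y) = -9*((x + Y) + x) = -9*((Y + x) + x) = -9*(Y + 2*x) = -18*x - 9*Y)
(E - 76)*D(-8, 5) = (196 - 76)*(-18*(-8) - 9*5) = 120*(144 - 45) = 120*99 = 11880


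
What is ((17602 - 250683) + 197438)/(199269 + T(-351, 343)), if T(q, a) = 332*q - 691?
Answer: -35643/82046 ≈ -0.43443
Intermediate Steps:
T(q, a) = -691 + 332*q
((17602 - 250683) + 197438)/(199269 + T(-351, 343)) = ((17602 - 250683) + 197438)/(199269 + (-691 + 332*(-351))) = (-233081 + 197438)/(199269 + (-691 - 116532)) = -35643/(199269 - 117223) = -35643/82046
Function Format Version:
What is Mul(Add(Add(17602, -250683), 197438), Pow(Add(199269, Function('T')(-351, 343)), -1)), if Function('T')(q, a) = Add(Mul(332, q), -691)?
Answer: Rational(-35643, 82046) ≈ -0.43443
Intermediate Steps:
Function('T')(q, a) = Add(-691, Mul(332, q))
Mul(Add(Add(17602, -250683), 197438), Pow(Add(199269, Function('T')(-351, 343)), -1)) = Mul(Add(Add(17602, -250683), 197438), Pow(Add(199269, Add(-691, Mul(332, -351))), -1)) = Mul(Add(-233081, 197438), Pow(Add(199269, Add(-691, -116532)), -1)) = Mul(-35643, Pow(Add(199269, -117223), -1)) = Mul(-35643, Pow(82046, -1)) = Mul(-35643, Rational(1, 82046)) = Rational(-35643, 82046)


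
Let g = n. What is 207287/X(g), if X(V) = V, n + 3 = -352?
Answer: -207287/355 ≈ -583.91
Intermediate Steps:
n = -355 (n = -3 - 352 = -355)
g = -355
207287/X(g) = 207287/(-355) = 207287*(-1/355) = -207287/355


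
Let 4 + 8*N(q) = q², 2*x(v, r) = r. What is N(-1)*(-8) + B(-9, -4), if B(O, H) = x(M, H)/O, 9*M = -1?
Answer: 29/9 ≈ 3.2222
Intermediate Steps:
M = -⅑ (M = (⅑)*(-1) = -⅑ ≈ -0.11111)
x(v, r) = r/2
N(q) = -½ + q²/8
B(O, H) = H/(2*O) (B(O, H) = (H/2)/O = H/(2*O))
N(-1)*(-8) + B(-9, -4) = (-½ + (⅛)*(-1)²)*(-8) + (½)*(-4)/(-9) = (-½ + (⅛)*1)*(-8) + (½)*(-4)*(-⅑) = (-½ + ⅛)*(-8) + 2/9 = -3/8*(-8) + 2/9 = 3 + 2/9 = 29/9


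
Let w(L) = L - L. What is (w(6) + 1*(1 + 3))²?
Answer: 16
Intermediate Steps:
w(L) = 0
(w(6) + 1*(1 + 3))² = (0 + 1*(1 + 3))² = (0 + 1*4)² = (0 + 4)² = 4² = 16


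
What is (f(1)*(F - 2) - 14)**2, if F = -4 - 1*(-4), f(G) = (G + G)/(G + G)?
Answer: 256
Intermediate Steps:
f(G) = 1 (f(G) = (2*G)/((2*G)) = (2*G)*(1/(2*G)) = 1)
F = 0 (F = -4 + 4 = 0)
(f(1)*(F - 2) - 14)**2 = (1*(0 - 2) - 14)**2 = (1*(-2) - 14)**2 = (-2 - 14)**2 = (-16)**2 = 256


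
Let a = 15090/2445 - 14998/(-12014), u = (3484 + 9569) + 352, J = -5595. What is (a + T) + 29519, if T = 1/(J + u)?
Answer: 225791229017121/7647091210 ≈ 29526.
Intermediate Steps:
u = 13405 (u = 13053 + 352 = 13405)
T = 1/7810 (T = 1/(-5595 + 13405) = 1/7810 ≈ 0.00012804)
a = 7265379/979141 (a = 15090*(1/2445) - 14998*(-1/12014) = 1006/163 + 7499/6007 = 7265379/979141 ≈ 7.4202)
(a + T) + 29519 = (7265379/979141 + 1/7810) + 29519 = 56743589131/7647091210 + 29519 = 225791229017121/7647091210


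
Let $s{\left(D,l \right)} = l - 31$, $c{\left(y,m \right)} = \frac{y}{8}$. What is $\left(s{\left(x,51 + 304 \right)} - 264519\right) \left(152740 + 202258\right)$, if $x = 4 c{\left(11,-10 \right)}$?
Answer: $-93788696610$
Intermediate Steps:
$c{\left(y,m \right)} = \frac{y}{8}$ ($c{\left(y,m \right)} = y \frac{1}{8} = \frac{y}{8}$)
$x = \frac{11}{2}$ ($x = 4 \cdot \frac{1}{8} \cdot 11 = 4 \cdot \frac{11}{8} = \frac{11}{2} \approx 5.5$)
$s{\left(D,l \right)} = -31 + l$ ($s{\left(D,l \right)} = l - 31 = -31 + l$)
$\left(s{\left(x,51 + 304 \right)} - 264519\right) \left(152740 + 202258\right) = \left(\left(-31 + \left(51 + 304\right)\right) - 264519\right) \left(152740 + 202258\right) = \left(\left(-31 + 355\right) - 264519\right) 354998 = \left(324 - 264519\right) 354998 = \left(-264195\right) 354998 = -93788696610$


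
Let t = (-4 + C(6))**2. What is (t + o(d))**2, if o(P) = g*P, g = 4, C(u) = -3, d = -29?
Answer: 4489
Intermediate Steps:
o(P) = 4*P
t = 49 (t = (-4 - 3)**2 = (-7)**2 = 49)
(t + o(d))**2 = (49 + 4*(-29))**2 = (49 - 116)**2 = (-67)**2 = 4489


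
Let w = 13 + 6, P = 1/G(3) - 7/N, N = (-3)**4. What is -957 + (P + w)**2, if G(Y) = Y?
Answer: -3848396/6561 ≈ -586.56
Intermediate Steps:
N = 81
P = 20/81 (P = 1/3 - 7/81 = 20/81 ≈ 0.24691)
w = 19
-957 + (P + w)**2 = -957 + (20/81 + 19)**2 = -957 + (1559/81)**2 = -957 + 2430481/6561 = -3848396/6561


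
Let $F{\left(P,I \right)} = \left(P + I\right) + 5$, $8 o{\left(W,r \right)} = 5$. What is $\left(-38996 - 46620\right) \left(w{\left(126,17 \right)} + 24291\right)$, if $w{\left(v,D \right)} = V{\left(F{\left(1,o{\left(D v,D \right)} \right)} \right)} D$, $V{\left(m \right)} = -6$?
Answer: $-2070965424$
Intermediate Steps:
$o{\left(W,r \right)} = \frac{5}{8}$ ($o{\left(W,r \right)} = \frac{1}{8} \cdot 5 = \frac{5}{8}$)
$F{\left(P,I \right)} = 5 + I + P$ ($F{\left(P,I \right)} = \left(I + P\right) + 5 = 5 + I + P$)
$w{\left(v,D \right)} = - 6 D$
$\left(-38996 - 46620\right) \left(w{\left(126,17 \right)} + 24291\right) = \left(-38996 - 46620\right) \left(\left(-6\right) 17 + 24291\right) = - 85616 \left(-102 + 24291\right) = \left(-85616\right) 24189 = -2070965424$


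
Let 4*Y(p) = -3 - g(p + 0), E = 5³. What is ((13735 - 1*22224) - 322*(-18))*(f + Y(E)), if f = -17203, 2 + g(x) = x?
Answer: 92825017/2 ≈ 4.6412e+7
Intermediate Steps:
g(x) = -2 + x
E = 125
Y(p) = -¼ - p/4 (Y(p) = (-3 - (-2 + (p + 0)))/4 = (-3 - (-2 + p))/4 = (-3 + (2 - p))/4 = (-1 - p)/4 = -¼ - p/4)
((13735 - 1*22224) - 322*(-18))*(f + Y(E)) = ((13735 - 1*22224) - 322*(-18))*(-17203 + (-¼ - ¼*125)) = ((13735 - 22224) + 5796)*(-17203 + (-¼ - 125/4)) = (-8489 + 5796)*(-17203 - 63/2) = -2693*(-34469/2) = 92825017/2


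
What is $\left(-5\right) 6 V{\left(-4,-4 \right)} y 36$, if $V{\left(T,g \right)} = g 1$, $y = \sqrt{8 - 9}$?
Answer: $4320 i \approx 4320.0 i$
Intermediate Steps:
$y = i$ ($y = \sqrt{-1} = i \approx 1.0 i$)
$V{\left(T,g \right)} = g$
$\left(-5\right) 6 V{\left(-4,-4 \right)} y 36 = \left(-5\right) 6 \left(-4\right) i 36 = \left(-30\right) \left(-4\right) i 36 = 120 i 36 = 4320 i$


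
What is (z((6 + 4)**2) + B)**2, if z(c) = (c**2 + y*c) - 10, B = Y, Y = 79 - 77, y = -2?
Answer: 95883264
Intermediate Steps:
Y = 2
B = 2
z(c) = -10 + c**2 - 2*c (z(c) = (c**2 - 2*c) - 10 = -10 + c**2 - 2*c)
(z((6 + 4)**2) + B)**2 = ((-10 + ((6 + 4)**2)**2 - 2*(6 + 4)**2) + 2)**2 = ((-10 + (10**2)**2 - 2*10**2) + 2)**2 = ((-10 + 100**2 - 2*100) + 2)**2 = ((-10 + 10000 - 200) + 2)**2 = (9790 + 2)**2 = 9792**2 = 95883264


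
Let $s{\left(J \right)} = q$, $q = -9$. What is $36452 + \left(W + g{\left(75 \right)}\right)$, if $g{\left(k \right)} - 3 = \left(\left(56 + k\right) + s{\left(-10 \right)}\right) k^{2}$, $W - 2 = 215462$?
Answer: $938169$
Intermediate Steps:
$W = 215464$ ($W = 2 + 215462 = 215464$)
$s{\left(J \right)} = -9$
$g{\left(k \right)} = 3 + k^{2} \left(47 + k\right)$ ($g{\left(k \right)} = 3 + \left(\left(56 + k\right) - 9\right) k^{2} = 3 + \left(47 + k\right) k^{2} = 3 + k^{2} \left(47 + k\right)$)
$36452 + \left(W + g{\left(75 \right)}\right) = 36452 + \left(215464 + \left(3 + 75^{3} + 47 \cdot 75^{2}\right)\right) = 36452 + \left(215464 + \left(3 + 421875 + 47 \cdot 5625\right)\right) = 36452 + \left(215464 + \left(3 + 421875 + 264375\right)\right) = 36452 + \left(215464 + 686253\right) = 36452 + 901717 = 938169$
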